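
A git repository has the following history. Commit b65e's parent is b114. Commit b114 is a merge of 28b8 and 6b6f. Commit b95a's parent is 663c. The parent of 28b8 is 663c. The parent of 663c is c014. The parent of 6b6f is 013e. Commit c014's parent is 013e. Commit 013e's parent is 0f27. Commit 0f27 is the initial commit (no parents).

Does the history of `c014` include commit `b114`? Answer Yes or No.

No

Ancestors of c014: {013e, 0f27, c014}.
b114 is not in that set, so it is not an ancestor of c014.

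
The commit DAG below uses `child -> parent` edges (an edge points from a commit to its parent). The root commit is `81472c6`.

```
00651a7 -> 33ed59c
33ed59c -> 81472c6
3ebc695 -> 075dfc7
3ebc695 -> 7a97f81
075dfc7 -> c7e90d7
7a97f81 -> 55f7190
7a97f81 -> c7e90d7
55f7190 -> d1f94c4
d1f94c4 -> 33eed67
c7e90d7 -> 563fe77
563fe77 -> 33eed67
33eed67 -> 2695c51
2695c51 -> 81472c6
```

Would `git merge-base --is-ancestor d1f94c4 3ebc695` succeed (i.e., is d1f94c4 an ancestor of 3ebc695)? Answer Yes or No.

Ancestors of 3ebc695 (commits reachable by following parents): {075dfc7, 2695c51, 33eed67, 3ebc695, 55f7190, 563fe77, 7a97f81, 81472c6, c7e90d7, d1f94c4}.
d1f94c4 is in that set, so it is an ancestor of 3ebc695.

Yes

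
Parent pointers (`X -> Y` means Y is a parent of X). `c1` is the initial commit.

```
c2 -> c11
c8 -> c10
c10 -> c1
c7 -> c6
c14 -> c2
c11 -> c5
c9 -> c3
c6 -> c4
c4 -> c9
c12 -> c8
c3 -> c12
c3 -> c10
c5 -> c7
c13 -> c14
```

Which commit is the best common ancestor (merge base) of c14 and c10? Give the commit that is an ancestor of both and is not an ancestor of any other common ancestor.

Ancestors of c14: {c1, c10, c11, c12, c14, c2, c3, c4, c5, c6, c7, c8, c9}.
Ancestors of c10: {c1, c10}.
Common ancestors: {c1, c10}.
Among these, c10 is not an ancestor of any other common ancestor — it is the merge base.

c10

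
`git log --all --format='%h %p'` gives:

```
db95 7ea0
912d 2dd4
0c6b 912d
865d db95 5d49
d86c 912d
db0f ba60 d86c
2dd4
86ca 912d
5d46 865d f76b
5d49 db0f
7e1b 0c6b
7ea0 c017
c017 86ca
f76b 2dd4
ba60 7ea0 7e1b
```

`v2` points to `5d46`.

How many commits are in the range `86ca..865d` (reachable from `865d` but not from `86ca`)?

10

Reachable from 865d: {0c6b, 2dd4, 5d49, 7e1b, 7ea0, 865d, 86ca, 912d, ba60, c017, d86c, db0f, db95}.
Reachable from 86ca: {2dd4, 86ca, 912d}.
In 865d's history but not 86ca's: {0c6b, 5d49, 7e1b, 7ea0, 865d, ba60, c017, d86c, db0f, db95} — 10 commits.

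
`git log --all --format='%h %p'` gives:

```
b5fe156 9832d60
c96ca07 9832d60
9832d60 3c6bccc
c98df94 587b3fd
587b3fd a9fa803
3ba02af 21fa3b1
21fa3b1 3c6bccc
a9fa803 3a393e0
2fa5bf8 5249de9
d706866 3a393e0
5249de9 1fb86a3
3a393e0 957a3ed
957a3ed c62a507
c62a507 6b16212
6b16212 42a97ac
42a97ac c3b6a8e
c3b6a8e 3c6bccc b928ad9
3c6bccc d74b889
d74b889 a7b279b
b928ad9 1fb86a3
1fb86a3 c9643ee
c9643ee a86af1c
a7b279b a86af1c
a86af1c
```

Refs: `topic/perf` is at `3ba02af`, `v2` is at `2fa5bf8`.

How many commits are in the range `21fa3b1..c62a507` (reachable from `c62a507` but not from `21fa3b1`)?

7

Reachable from c62a507: {1fb86a3, 3c6bccc, 42a97ac, 6b16212, a7b279b, a86af1c, b928ad9, c3b6a8e, c62a507, c9643ee, d74b889}.
Reachable from 21fa3b1: {21fa3b1, 3c6bccc, a7b279b, a86af1c, d74b889}.
In c62a507's history but not 21fa3b1's: {1fb86a3, 42a97ac, 6b16212, b928ad9, c3b6a8e, c62a507, c9643ee} — 7 commits.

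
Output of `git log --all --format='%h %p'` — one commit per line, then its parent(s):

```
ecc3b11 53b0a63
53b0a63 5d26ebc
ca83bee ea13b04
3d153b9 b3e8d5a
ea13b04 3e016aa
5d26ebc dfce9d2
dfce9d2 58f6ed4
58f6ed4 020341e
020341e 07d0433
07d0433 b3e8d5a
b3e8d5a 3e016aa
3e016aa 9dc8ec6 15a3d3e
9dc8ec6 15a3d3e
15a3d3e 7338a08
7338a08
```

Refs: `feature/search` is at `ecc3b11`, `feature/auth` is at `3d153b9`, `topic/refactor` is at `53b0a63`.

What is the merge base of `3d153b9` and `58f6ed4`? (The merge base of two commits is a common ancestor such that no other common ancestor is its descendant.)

b3e8d5a

Ancestors of 3d153b9: {15a3d3e, 3d153b9, 3e016aa, 7338a08, 9dc8ec6, b3e8d5a}.
Ancestors of 58f6ed4: {020341e, 07d0433, 15a3d3e, 3e016aa, 58f6ed4, 7338a08, 9dc8ec6, b3e8d5a}.
Common ancestors: {15a3d3e, 3e016aa, 7338a08, 9dc8ec6, b3e8d5a}.
Among these, b3e8d5a is not an ancestor of any other common ancestor — it is the merge base.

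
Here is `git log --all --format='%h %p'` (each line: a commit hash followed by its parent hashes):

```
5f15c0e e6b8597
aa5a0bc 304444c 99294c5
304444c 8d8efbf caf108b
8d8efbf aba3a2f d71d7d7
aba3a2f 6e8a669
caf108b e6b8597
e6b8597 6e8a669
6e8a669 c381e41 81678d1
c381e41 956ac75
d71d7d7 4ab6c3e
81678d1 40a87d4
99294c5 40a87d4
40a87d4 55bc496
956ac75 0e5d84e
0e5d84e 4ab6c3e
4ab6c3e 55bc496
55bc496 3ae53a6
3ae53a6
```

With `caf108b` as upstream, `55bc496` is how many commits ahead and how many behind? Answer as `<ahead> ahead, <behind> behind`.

Reachable from 55bc496: {3ae53a6, 55bc496}.
Reachable from caf108b: {0e5d84e, 3ae53a6, 40a87d4, 4ab6c3e, 55bc496, 6e8a669, 81678d1, 956ac75, c381e41, caf108b, e6b8597}.
Only in 55bc496's history (ahead): {} — 0.
Only in caf108b's history (behind): {0e5d84e, 40a87d4, 4ab6c3e, 6e8a669, 81678d1, 956ac75, c381e41, caf108b, e6b8597} — 9.

0 ahead, 9 behind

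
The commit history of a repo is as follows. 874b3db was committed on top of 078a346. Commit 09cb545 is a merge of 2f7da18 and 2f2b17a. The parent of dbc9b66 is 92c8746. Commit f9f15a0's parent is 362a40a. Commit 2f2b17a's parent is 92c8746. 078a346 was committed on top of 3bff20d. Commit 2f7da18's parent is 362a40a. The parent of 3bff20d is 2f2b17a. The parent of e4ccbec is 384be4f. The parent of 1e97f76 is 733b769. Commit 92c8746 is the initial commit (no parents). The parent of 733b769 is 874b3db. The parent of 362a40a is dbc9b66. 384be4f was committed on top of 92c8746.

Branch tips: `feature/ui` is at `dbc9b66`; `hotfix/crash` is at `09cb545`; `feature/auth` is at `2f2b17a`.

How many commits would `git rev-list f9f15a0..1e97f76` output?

Reachable from 1e97f76: {078a346, 1e97f76, 2f2b17a, 3bff20d, 733b769, 874b3db, 92c8746}.
Reachable from f9f15a0: {362a40a, 92c8746, dbc9b66, f9f15a0}.
In 1e97f76's history but not f9f15a0's: {078a346, 1e97f76, 2f2b17a, 3bff20d, 733b769, 874b3db} — 6 commits.

6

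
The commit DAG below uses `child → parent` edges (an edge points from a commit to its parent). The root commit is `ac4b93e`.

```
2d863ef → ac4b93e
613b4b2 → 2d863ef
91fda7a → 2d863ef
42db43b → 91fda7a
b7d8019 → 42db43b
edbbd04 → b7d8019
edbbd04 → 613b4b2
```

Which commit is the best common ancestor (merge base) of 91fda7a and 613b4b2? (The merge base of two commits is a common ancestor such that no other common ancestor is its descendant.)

2d863ef

Ancestors of 91fda7a: {2d863ef, 91fda7a, ac4b93e}.
Ancestors of 613b4b2: {2d863ef, 613b4b2, ac4b93e}.
Common ancestors: {2d863ef, ac4b93e}.
Among these, 2d863ef is not an ancestor of any other common ancestor — it is the merge base.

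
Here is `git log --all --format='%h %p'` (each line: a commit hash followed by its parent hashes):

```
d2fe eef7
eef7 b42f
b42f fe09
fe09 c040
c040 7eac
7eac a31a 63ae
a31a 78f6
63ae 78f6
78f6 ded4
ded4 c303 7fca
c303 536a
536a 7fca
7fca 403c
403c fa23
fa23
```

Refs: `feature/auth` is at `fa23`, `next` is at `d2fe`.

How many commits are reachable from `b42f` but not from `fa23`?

12

Reachable from b42f: {403c, 536a, 63ae, 78f6, 7eac, 7fca, a31a, b42f, c040, c303, ded4, fa23, fe09}.
Reachable from fa23: {fa23}.
In b42f's history but not fa23's: {403c, 536a, 63ae, 78f6, 7eac, 7fca, a31a, b42f, c040, c303, ded4, fe09} — 12 commits.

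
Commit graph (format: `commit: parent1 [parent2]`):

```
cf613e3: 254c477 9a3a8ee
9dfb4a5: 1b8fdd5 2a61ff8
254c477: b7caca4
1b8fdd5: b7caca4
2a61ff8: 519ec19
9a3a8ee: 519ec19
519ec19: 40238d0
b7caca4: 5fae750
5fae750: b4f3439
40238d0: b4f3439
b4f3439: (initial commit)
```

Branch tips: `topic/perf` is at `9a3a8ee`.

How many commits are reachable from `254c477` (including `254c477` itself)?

Walking parent pointers from 254c477: reachable set = {254c477, 5fae750, b4f3439, b7caca4}.
That is 4 commits.

4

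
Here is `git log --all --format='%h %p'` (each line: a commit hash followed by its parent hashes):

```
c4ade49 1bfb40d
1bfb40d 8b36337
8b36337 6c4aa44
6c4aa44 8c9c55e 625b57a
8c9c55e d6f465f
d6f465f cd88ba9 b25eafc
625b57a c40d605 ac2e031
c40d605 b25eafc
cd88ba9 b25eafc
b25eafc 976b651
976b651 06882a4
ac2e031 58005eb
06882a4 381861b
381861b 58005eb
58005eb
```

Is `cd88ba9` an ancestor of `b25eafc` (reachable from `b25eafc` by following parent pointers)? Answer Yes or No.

No

Ancestors of b25eafc: {06882a4, 381861b, 58005eb, 976b651, b25eafc}.
cd88ba9 is not in that set, so it is not an ancestor of b25eafc.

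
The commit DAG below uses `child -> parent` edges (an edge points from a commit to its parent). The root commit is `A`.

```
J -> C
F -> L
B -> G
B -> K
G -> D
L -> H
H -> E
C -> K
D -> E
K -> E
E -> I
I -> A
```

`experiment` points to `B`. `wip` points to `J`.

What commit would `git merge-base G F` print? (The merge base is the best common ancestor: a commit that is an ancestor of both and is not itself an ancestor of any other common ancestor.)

Ancestors of G: {A, D, E, G, I}.
Ancestors of F: {A, E, F, H, I, L}.
Common ancestors: {A, E, I}.
Among these, E is not an ancestor of any other common ancestor — it is the merge base.

E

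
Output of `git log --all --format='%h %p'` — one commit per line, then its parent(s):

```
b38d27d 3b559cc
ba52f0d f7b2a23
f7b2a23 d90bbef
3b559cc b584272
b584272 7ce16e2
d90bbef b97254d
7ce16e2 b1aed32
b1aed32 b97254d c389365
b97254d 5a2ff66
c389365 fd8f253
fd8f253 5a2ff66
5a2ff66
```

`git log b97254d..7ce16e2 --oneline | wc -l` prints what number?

Reachable from 7ce16e2: {5a2ff66, 7ce16e2, b1aed32, b97254d, c389365, fd8f253}.
Reachable from b97254d: {5a2ff66, b97254d}.
In 7ce16e2's history but not b97254d's: {7ce16e2, b1aed32, c389365, fd8f253} — 4 commits.

4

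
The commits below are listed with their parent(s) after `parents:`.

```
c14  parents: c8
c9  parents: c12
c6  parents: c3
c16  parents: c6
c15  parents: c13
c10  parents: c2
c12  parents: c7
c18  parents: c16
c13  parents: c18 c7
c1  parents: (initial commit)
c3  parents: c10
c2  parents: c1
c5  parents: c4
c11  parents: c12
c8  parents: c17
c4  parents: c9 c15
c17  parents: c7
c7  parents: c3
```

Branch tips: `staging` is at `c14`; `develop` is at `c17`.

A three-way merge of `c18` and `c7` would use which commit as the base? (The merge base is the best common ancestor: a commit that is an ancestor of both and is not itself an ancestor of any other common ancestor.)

Ancestors of c18: {c1, c10, c16, c18, c2, c3, c6}.
Ancestors of c7: {c1, c10, c2, c3, c7}.
Common ancestors: {c1, c10, c2, c3}.
Among these, c3 is not an ancestor of any other common ancestor — it is the merge base.

c3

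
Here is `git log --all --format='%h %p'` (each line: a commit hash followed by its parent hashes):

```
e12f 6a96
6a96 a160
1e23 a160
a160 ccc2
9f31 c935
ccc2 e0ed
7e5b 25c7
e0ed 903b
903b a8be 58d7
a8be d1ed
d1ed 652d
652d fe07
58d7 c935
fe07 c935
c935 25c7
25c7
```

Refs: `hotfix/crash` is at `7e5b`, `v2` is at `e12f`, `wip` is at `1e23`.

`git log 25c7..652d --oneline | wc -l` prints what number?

Reachable from 652d: {25c7, 652d, c935, fe07}.
Reachable from 25c7: {25c7}.
In 652d's history but not 25c7's: {652d, c935, fe07} — 3 commits.

3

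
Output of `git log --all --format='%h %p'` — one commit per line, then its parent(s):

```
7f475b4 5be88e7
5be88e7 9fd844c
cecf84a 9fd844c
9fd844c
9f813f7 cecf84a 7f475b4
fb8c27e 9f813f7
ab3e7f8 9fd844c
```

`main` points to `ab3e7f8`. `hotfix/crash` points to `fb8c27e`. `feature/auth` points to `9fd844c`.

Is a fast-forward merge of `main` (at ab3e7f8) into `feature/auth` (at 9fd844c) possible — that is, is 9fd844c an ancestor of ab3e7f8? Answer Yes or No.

A fast-forward from 9fd844c to ab3e7f8 is possible iff 9fd844c is an ancestor of ab3e7f8.
Ancestors of ab3e7f8: {9fd844c, ab3e7f8}.
9fd844c is among them, so fast-forward is possible.

Yes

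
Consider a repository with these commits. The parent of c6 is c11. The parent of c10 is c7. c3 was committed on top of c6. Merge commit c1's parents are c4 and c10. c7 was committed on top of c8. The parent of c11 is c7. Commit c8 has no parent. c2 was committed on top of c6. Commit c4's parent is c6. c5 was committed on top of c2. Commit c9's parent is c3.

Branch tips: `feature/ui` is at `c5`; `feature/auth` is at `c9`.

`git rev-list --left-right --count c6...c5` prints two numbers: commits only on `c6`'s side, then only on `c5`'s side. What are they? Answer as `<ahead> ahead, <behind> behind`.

0 ahead, 2 behind

Reachable from c6: {c11, c6, c7, c8}.
Reachable from c5: {c11, c2, c5, c6, c7, c8}.
Only in c6's history (ahead): {} — 0.
Only in c5's history (behind): {c2, c5} — 2.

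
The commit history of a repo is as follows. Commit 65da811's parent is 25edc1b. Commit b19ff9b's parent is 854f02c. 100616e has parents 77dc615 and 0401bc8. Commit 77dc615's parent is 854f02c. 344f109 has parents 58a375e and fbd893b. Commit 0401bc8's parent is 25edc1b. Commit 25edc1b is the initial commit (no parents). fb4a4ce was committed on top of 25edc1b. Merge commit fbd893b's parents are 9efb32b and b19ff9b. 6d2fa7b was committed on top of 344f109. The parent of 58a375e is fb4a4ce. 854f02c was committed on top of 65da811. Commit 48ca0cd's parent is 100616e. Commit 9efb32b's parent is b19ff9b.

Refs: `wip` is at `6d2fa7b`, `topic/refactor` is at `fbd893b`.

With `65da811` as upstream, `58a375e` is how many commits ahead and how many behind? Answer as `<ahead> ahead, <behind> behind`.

2 ahead, 1 behind

Reachable from 58a375e: {25edc1b, 58a375e, fb4a4ce}.
Reachable from 65da811: {25edc1b, 65da811}.
Only in 58a375e's history (ahead): {58a375e, fb4a4ce} — 2.
Only in 65da811's history (behind): {65da811} — 1.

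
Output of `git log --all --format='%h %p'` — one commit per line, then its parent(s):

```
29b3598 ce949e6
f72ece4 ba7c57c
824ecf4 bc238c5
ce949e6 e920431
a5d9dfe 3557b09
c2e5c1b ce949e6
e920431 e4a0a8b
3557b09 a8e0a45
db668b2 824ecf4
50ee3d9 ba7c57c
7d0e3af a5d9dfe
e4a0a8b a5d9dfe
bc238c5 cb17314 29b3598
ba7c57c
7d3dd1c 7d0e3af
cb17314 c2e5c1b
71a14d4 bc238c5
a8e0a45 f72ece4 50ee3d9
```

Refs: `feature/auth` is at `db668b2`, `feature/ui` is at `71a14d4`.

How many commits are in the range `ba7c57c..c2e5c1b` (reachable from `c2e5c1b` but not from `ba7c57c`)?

9

Reachable from c2e5c1b: {3557b09, 50ee3d9, a5d9dfe, a8e0a45, ba7c57c, c2e5c1b, ce949e6, e4a0a8b, e920431, f72ece4}.
Reachable from ba7c57c: {ba7c57c}.
In c2e5c1b's history but not ba7c57c's: {3557b09, 50ee3d9, a5d9dfe, a8e0a45, c2e5c1b, ce949e6, e4a0a8b, e920431, f72ece4} — 9 commits.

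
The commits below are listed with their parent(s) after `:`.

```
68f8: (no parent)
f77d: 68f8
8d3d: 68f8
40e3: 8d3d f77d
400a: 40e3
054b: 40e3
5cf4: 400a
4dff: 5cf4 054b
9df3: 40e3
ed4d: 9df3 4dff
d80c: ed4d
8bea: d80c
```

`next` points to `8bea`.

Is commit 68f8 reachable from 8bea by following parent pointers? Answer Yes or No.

Yes

Ancestors of 8bea (commits reachable by following parents): {054b, 400a, 40e3, 4dff, 5cf4, 68f8, 8bea, 8d3d, 9df3, d80c, ed4d, f77d}.
68f8 is in that set, so it is an ancestor of 8bea.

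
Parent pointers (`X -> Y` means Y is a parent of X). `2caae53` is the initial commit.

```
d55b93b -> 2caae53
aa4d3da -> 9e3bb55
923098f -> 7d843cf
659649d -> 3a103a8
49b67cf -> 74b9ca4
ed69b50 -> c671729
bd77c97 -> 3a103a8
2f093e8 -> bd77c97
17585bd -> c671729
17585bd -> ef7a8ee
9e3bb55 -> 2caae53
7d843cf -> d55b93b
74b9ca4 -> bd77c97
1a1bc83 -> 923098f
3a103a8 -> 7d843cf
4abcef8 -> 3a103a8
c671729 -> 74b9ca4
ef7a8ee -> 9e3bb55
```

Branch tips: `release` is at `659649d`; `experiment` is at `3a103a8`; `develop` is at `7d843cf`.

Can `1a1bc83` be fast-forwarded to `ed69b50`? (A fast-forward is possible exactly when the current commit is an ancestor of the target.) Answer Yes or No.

A fast-forward from 1a1bc83 to ed69b50 is possible iff 1a1bc83 is an ancestor of ed69b50.
Ancestors of ed69b50: {2caae53, 3a103a8, 74b9ca4, 7d843cf, bd77c97, c671729, d55b93b, ed69b50}.
1a1bc83 is not among them, so fast-forward is not possible.

No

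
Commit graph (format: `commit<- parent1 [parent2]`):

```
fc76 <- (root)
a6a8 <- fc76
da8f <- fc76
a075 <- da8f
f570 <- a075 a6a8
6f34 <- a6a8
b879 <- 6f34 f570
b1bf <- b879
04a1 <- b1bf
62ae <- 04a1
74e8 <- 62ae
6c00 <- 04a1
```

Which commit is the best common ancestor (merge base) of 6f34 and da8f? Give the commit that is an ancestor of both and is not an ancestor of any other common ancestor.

Ancestors of 6f34: {6f34, a6a8, fc76}.
Ancestors of da8f: {da8f, fc76}.
Common ancestors: {fc76}.
The only common ancestor is fc76, so it is the merge base.

fc76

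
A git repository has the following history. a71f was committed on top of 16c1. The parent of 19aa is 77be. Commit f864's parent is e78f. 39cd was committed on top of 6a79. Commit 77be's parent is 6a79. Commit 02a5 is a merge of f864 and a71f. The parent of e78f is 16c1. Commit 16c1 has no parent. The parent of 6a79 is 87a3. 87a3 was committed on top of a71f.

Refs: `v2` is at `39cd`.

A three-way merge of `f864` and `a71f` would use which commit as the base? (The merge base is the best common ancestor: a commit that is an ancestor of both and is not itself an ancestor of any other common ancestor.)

Ancestors of f864: {16c1, e78f, f864}.
Ancestors of a71f: {16c1, a71f}.
Common ancestors: {16c1}.
The only common ancestor is 16c1, so it is the merge base.

16c1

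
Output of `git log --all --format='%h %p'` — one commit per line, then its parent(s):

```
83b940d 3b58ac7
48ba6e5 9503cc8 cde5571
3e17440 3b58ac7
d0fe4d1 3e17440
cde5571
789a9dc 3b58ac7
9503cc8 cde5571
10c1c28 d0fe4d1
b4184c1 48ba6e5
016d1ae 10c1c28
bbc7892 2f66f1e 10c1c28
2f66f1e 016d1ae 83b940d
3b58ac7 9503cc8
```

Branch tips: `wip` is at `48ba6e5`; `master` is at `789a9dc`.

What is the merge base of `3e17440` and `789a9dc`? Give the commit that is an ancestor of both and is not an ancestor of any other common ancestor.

Ancestors of 3e17440: {3b58ac7, 3e17440, 9503cc8, cde5571}.
Ancestors of 789a9dc: {3b58ac7, 789a9dc, 9503cc8, cde5571}.
Common ancestors: {3b58ac7, 9503cc8, cde5571}.
Among these, 3b58ac7 is not an ancestor of any other common ancestor — it is the merge base.

3b58ac7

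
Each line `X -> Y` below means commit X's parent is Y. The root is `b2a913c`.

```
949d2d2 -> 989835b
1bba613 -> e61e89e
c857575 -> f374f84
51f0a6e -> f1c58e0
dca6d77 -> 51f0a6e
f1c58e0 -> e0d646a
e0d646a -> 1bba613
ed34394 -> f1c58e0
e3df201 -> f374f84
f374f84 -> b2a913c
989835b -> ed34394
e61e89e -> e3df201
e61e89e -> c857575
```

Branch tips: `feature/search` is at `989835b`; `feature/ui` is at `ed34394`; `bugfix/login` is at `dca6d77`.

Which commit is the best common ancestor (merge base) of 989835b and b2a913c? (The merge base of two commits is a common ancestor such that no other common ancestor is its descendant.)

b2a913c

Ancestors of 989835b: {1bba613, 989835b, b2a913c, c857575, e0d646a, e3df201, e61e89e, ed34394, f1c58e0, f374f84}.
Ancestors of b2a913c: {b2a913c}.
Common ancestors: {b2a913c}.
The only common ancestor is b2a913c, so it is the merge base.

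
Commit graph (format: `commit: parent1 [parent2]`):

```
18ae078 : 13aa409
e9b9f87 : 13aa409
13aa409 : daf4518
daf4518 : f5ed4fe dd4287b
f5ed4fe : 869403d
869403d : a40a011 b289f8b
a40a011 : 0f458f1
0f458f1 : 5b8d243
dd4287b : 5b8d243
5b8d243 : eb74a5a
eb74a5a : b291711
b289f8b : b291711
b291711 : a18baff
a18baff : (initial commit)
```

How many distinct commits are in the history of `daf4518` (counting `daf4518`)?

Walking parent pointers from daf4518: reachable set = {0f458f1, 5b8d243, 869403d, a18baff, a40a011, b289f8b, b291711, daf4518, dd4287b, eb74a5a, f5ed4fe}.
That is 11 commits.

11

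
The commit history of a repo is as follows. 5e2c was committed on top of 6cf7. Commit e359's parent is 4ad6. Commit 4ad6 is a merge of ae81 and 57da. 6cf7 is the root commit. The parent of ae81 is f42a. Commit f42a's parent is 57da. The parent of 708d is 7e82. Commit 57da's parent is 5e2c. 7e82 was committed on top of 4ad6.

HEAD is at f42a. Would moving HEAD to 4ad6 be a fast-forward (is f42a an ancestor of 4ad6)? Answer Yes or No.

Yes

A fast-forward from f42a to 4ad6 is possible iff f42a is an ancestor of 4ad6.
Ancestors of 4ad6: {4ad6, 57da, 5e2c, 6cf7, ae81, f42a}.
f42a is among them, so fast-forward is possible.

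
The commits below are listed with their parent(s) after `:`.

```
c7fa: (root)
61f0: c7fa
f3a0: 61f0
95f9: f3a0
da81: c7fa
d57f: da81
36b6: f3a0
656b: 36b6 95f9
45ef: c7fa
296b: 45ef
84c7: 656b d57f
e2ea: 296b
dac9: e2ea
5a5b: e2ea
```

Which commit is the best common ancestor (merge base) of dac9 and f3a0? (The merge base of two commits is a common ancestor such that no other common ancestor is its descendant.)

Ancestors of dac9: {296b, 45ef, c7fa, dac9, e2ea}.
Ancestors of f3a0: {61f0, c7fa, f3a0}.
Common ancestors: {c7fa}.
The only common ancestor is c7fa, so it is the merge base.

c7fa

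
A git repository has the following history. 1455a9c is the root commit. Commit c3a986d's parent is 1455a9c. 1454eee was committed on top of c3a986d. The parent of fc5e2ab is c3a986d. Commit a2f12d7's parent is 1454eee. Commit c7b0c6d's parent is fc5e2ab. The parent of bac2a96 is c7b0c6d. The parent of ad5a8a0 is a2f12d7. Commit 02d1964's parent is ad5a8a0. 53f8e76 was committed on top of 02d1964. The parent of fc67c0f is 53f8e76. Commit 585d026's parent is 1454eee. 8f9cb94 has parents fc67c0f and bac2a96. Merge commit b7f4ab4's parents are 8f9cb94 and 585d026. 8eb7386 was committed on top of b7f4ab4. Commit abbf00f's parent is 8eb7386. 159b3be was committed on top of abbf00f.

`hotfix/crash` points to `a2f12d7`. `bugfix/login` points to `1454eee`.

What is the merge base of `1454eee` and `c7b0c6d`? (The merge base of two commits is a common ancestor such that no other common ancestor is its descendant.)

c3a986d

Ancestors of 1454eee: {1454eee, 1455a9c, c3a986d}.
Ancestors of c7b0c6d: {1455a9c, c3a986d, c7b0c6d, fc5e2ab}.
Common ancestors: {1455a9c, c3a986d}.
Among these, c3a986d is not an ancestor of any other common ancestor — it is the merge base.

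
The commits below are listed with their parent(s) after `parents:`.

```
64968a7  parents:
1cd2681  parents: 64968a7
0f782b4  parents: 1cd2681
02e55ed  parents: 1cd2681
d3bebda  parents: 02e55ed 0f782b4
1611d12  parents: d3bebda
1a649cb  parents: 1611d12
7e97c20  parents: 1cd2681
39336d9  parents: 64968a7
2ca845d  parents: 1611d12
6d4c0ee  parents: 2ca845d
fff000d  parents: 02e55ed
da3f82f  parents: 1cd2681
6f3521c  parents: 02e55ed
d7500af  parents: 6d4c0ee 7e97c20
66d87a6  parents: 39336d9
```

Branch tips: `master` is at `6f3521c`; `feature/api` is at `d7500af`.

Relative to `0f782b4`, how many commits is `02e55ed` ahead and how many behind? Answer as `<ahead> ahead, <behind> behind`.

Reachable from 02e55ed: {02e55ed, 1cd2681, 64968a7}.
Reachable from 0f782b4: {0f782b4, 1cd2681, 64968a7}.
Only in 02e55ed's history (ahead): {02e55ed} — 1.
Only in 0f782b4's history (behind): {0f782b4} — 1.

1 ahead, 1 behind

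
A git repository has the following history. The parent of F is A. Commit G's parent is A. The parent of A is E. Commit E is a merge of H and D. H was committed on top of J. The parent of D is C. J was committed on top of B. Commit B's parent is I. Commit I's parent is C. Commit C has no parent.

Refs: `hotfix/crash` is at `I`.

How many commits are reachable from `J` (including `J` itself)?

4

Walking parent pointers from J: reachable set = {B, C, I, J}.
That is 4 commits.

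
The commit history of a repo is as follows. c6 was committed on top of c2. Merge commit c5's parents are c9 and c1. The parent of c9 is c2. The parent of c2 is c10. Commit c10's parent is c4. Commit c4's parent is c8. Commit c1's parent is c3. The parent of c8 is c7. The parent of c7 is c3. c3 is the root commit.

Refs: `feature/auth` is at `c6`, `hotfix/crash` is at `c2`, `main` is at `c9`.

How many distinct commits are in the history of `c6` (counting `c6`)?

Walking parent pointers from c6: reachable set = {c10, c2, c3, c4, c6, c7, c8}.
That is 7 commits.

7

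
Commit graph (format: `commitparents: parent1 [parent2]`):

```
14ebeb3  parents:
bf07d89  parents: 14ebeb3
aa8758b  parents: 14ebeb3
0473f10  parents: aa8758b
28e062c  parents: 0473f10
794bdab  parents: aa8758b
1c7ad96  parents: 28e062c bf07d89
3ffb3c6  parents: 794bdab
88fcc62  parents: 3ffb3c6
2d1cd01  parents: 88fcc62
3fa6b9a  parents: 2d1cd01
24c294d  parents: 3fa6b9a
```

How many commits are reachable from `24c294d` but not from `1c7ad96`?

Reachable from 24c294d: {14ebeb3, 24c294d, 2d1cd01, 3fa6b9a, 3ffb3c6, 794bdab, 88fcc62, aa8758b}.
Reachable from 1c7ad96: {0473f10, 14ebeb3, 1c7ad96, 28e062c, aa8758b, bf07d89}.
In 24c294d's history but not 1c7ad96's: {24c294d, 2d1cd01, 3fa6b9a, 3ffb3c6, 794bdab, 88fcc62} — 6 commits.

6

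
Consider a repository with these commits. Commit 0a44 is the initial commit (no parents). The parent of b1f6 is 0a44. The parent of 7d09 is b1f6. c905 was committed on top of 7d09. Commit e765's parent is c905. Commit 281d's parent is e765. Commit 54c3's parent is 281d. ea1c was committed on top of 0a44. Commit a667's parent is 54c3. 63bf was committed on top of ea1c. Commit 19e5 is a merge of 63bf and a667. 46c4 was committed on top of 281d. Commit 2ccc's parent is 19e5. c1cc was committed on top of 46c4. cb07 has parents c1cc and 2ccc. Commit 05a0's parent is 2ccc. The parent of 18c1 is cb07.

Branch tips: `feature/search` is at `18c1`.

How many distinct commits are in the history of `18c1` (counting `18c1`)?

Walking parent pointers from 18c1: reachable set = {0a44, 18c1, 19e5, 281d, 2ccc, 46c4, 54c3, 63bf, 7d09, a667, b1f6, c1cc, c905, cb07, e765, ea1c}.
That is 16 commits.

16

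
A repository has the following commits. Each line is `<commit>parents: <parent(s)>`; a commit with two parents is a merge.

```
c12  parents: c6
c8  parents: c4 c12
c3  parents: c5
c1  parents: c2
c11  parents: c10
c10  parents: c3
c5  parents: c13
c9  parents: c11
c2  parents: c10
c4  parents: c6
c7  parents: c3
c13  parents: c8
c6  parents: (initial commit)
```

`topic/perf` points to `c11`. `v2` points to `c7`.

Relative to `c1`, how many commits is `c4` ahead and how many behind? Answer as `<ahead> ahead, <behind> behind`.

0 ahead, 8 behind

Reachable from c4: {c4, c6}.
Reachable from c1: {c1, c10, c12, c13, c2, c3, c4, c5, c6, c8}.
Only in c4's history (ahead): {} — 0.
Only in c1's history (behind): {c1, c10, c12, c13, c2, c3, c5, c8} — 8.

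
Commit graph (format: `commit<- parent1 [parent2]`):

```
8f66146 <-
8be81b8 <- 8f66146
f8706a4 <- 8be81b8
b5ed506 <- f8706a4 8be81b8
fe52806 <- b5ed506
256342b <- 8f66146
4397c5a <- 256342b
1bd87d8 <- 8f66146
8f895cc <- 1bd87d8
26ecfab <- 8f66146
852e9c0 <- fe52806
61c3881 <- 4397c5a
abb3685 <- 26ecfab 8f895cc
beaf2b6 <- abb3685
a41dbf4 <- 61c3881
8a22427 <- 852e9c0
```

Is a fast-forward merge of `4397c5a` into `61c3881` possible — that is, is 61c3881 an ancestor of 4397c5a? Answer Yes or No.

A fast-forward from 61c3881 to 4397c5a is possible iff 61c3881 is an ancestor of 4397c5a.
Ancestors of 4397c5a: {256342b, 4397c5a, 8f66146}.
61c3881 is not among them, so fast-forward is not possible.

No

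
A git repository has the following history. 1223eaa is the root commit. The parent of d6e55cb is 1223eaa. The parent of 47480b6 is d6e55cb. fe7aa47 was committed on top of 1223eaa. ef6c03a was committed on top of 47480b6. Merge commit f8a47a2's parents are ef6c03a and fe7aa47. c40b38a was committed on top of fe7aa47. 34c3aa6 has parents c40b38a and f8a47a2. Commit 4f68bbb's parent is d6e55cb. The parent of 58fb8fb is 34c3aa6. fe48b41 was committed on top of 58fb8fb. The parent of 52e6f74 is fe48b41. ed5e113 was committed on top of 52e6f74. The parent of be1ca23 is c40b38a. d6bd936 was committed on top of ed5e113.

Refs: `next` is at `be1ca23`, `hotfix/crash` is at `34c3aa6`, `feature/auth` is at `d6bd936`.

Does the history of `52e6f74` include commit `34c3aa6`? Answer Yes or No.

Yes

Ancestors of 52e6f74 (commits reachable by following parents): {1223eaa, 34c3aa6, 47480b6, 52e6f74, 58fb8fb, c40b38a, d6e55cb, ef6c03a, f8a47a2, fe48b41, fe7aa47}.
34c3aa6 is in that set, so it is an ancestor of 52e6f74.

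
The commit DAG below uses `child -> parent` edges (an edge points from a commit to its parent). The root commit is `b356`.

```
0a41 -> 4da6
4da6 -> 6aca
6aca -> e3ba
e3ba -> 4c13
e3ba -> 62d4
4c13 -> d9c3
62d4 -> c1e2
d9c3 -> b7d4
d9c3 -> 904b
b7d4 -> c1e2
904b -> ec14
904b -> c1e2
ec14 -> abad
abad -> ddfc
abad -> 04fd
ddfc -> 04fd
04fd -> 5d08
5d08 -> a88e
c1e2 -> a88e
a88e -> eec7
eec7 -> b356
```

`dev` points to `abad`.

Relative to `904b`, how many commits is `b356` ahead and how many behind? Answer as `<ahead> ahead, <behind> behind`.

0 ahead, 9 behind

Reachable from b356: {b356}.
Reachable from 904b: {04fd, 5d08, 904b, a88e, abad, b356, c1e2, ddfc, ec14, eec7}.
Only in b356's history (ahead): {} — 0.
Only in 904b's history (behind): {04fd, 5d08, 904b, a88e, abad, c1e2, ddfc, ec14, eec7} — 9.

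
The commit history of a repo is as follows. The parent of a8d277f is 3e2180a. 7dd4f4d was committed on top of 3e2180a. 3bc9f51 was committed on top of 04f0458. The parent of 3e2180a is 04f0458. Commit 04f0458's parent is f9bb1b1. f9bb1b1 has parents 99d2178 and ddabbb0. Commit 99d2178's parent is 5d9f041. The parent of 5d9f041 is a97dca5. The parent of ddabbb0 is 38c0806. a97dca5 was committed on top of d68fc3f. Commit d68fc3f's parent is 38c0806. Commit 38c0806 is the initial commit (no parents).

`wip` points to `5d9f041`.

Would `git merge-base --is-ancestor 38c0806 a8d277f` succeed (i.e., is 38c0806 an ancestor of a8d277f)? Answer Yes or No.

Yes

Ancestors of a8d277f (commits reachable by following parents): {04f0458, 38c0806, 3e2180a, 5d9f041, 99d2178, a8d277f, a97dca5, d68fc3f, ddabbb0, f9bb1b1}.
38c0806 is in that set, so it is an ancestor of a8d277f.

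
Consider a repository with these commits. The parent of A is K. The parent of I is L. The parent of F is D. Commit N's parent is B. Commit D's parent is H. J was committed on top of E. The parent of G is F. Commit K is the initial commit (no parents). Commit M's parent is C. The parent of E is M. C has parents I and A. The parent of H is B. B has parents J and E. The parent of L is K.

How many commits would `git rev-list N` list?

Walking parent pointers from N: reachable set = {A, B, C, E, I, J, K, L, M, N}.
That is 10 commits.

10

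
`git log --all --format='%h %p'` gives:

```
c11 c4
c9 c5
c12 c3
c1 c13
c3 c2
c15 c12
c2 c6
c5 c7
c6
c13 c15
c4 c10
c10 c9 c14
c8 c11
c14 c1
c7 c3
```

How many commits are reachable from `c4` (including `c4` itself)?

Walking parent pointers from c4: reachable set = {c1, c10, c12, c13, c14, c15, c2, c3, c4, c5, c6, c7, c9}.
That is 13 commits.

13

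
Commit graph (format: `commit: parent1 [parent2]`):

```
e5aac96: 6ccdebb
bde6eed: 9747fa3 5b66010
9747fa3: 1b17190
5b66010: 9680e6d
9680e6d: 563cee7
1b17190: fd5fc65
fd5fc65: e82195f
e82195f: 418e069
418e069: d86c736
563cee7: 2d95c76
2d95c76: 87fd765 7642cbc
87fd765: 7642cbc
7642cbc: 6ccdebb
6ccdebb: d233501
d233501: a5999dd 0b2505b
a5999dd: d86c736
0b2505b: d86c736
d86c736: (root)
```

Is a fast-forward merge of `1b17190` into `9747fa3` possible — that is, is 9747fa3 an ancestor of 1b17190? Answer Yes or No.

A fast-forward from 9747fa3 to 1b17190 is possible iff 9747fa3 is an ancestor of 1b17190.
Ancestors of 1b17190: {1b17190, 418e069, d86c736, e82195f, fd5fc65}.
9747fa3 is not among them, so fast-forward is not possible.

No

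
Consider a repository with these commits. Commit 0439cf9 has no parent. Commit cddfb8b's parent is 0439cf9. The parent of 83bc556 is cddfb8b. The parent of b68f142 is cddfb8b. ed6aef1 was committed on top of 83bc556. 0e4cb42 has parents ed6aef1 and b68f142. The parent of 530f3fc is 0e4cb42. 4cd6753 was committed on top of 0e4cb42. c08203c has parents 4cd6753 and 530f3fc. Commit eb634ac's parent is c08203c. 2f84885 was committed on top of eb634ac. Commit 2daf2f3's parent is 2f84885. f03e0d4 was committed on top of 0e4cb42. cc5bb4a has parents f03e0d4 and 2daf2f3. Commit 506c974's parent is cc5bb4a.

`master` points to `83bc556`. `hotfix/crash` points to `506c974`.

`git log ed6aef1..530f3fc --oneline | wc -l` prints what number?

Reachable from 530f3fc: {0439cf9, 0e4cb42, 530f3fc, 83bc556, b68f142, cddfb8b, ed6aef1}.
Reachable from ed6aef1: {0439cf9, 83bc556, cddfb8b, ed6aef1}.
In 530f3fc's history but not ed6aef1's: {0e4cb42, 530f3fc, b68f142} — 3 commits.

3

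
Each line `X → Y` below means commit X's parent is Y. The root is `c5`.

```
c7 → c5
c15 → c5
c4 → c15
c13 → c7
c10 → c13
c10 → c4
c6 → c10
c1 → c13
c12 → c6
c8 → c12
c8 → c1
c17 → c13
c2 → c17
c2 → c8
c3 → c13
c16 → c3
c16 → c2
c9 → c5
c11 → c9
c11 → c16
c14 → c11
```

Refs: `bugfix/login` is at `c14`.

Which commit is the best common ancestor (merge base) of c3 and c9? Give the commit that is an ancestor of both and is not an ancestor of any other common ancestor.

Ancestors of c3: {c13, c3, c5, c7}.
Ancestors of c9: {c5, c9}.
Common ancestors: {c5}.
The only common ancestor is c5, so it is the merge base.

c5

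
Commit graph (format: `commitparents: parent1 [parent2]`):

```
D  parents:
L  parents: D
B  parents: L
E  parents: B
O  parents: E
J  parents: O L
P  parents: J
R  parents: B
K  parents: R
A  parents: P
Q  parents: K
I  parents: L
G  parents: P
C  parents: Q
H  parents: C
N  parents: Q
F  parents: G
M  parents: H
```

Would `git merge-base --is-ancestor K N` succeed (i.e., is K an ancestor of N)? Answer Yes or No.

Ancestors of N (commits reachable by following parents): {B, D, K, L, N, Q, R}.
K is in that set, so it is an ancestor of N.

Yes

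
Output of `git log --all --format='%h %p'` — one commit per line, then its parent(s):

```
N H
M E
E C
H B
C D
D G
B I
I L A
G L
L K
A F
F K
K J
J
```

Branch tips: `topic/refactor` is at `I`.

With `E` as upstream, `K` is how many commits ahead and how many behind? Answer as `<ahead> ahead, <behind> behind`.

Reachable from K: {J, K}.
Reachable from E: {C, D, E, G, J, K, L}.
Only in K's history (ahead): {} — 0.
Only in E's history (behind): {C, D, E, G, L} — 5.

0 ahead, 5 behind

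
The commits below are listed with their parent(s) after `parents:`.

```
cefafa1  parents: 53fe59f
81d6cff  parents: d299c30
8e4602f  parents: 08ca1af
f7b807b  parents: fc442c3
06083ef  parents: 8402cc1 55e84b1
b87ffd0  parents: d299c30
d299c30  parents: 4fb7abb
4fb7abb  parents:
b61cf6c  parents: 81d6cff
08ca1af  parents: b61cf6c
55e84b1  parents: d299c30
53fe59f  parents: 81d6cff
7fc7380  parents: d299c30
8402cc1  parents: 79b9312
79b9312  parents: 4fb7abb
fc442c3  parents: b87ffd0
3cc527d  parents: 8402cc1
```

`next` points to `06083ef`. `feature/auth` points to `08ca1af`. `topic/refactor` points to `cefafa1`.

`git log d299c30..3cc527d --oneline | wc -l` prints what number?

3

Reachable from 3cc527d: {3cc527d, 4fb7abb, 79b9312, 8402cc1}.
Reachable from d299c30: {4fb7abb, d299c30}.
In 3cc527d's history but not d299c30's: {3cc527d, 79b9312, 8402cc1} — 3 commits.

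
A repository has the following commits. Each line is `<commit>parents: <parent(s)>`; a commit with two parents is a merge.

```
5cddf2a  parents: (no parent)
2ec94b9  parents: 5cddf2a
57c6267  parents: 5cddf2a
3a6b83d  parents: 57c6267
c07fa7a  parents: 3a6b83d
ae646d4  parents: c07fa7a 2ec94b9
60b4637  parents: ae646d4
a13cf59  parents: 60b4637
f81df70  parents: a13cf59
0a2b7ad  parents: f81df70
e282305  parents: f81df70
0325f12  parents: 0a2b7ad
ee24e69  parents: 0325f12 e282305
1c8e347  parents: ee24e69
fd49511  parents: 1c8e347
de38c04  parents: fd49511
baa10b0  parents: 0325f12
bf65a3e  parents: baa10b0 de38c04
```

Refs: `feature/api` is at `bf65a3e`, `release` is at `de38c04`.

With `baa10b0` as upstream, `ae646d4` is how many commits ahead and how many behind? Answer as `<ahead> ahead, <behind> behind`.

Reachable from ae646d4: {2ec94b9, 3a6b83d, 57c6267, 5cddf2a, ae646d4, c07fa7a}.
Reachable from baa10b0: {0325f12, 0a2b7ad, 2ec94b9, 3a6b83d, 57c6267, 5cddf2a, 60b4637, a13cf59, ae646d4, baa10b0, c07fa7a, f81df70}.
Only in ae646d4's history (ahead): {} — 0.
Only in baa10b0's history (behind): {0325f12, 0a2b7ad, 60b4637, a13cf59, baa10b0, f81df70} — 6.

0 ahead, 6 behind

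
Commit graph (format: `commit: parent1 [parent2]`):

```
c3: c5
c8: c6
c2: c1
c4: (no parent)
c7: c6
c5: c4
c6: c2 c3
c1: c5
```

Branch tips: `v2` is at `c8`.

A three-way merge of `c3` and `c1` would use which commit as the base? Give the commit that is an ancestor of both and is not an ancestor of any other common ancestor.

c5

Ancestors of c3: {c3, c4, c5}.
Ancestors of c1: {c1, c4, c5}.
Common ancestors: {c4, c5}.
Among these, c5 is not an ancestor of any other common ancestor — it is the merge base.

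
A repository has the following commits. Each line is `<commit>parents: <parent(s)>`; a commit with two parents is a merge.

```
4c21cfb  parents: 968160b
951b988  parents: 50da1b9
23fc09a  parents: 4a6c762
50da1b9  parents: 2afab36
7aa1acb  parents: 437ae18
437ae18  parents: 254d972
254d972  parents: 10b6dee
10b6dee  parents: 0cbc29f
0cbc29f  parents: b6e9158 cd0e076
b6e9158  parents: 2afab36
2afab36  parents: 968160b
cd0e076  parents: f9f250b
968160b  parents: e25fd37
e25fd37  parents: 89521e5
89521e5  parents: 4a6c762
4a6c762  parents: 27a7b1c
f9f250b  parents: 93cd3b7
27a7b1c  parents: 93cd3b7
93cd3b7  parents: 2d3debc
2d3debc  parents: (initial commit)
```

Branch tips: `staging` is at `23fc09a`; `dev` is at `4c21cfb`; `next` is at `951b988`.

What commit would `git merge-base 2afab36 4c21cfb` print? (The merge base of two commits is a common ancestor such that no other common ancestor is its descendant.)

968160b

Ancestors of 2afab36: {27a7b1c, 2afab36, 2d3debc, 4a6c762, 89521e5, 93cd3b7, 968160b, e25fd37}.
Ancestors of 4c21cfb: {27a7b1c, 2d3debc, 4a6c762, 4c21cfb, 89521e5, 93cd3b7, 968160b, e25fd37}.
Common ancestors: {27a7b1c, 2d3debc, 4a6c762, 89521e5, 93cd3b7, 968160b, e25fd37}.
Among these, 968160b is not an ancestor of any other common ancestor — it is the merge base.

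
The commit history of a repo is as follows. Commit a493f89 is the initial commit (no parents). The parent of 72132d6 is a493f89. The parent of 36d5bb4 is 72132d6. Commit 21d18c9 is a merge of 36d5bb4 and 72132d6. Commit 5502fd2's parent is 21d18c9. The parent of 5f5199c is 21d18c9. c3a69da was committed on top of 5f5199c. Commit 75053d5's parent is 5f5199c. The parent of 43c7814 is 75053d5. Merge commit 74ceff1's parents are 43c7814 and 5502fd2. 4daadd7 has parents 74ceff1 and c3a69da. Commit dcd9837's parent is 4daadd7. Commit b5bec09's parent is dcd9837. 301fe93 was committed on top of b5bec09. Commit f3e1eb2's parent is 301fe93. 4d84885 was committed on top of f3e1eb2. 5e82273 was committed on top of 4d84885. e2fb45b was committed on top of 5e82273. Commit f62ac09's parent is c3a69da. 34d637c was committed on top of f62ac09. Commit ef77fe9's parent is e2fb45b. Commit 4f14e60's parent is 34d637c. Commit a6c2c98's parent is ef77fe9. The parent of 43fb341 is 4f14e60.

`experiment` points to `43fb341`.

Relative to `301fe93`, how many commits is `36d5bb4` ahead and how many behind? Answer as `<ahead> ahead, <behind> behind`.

0 ahead, 11 behind

Reachable from 36d5bb4: {36d5bb4, 72132d6, a493f89}.
Reachable from 301fe93: {21d18c9, 301fe93, 36d5bb4, 43c7814, 4daadd7, 5502fd2, 5f5199c, 72132d6, 74ceff1, 75053d5, a493f89, b5bec09, c3a69da, dcd9837}.
Only in 36d5bb4's history (ahead): {} — 0.
Only in 301fe93's history (behind): {21d18c9, 301fe93, 43c7814, 4daadd7, 5502fd2, 5f5199c, 74ceff1, 75053d5, b5bec09, c3a69da, dcd9837} — 11.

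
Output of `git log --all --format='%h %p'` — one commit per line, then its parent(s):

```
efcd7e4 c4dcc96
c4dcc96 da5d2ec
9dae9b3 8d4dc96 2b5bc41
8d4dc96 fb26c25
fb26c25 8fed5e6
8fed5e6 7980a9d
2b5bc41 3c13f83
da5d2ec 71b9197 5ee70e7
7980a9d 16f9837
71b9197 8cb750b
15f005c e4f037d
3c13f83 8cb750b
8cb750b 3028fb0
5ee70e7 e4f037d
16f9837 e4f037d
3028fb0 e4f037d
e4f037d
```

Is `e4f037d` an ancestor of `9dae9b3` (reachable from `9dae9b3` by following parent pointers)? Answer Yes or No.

Ancestors of 9dae9b3 (commits reachable by following parents): {16f9837, 2b5bc41, 3028fb0, 3c13f83, 7980a9d, 8cb750b, 8d4dc96, 8fed5e6, 9dae9b3, e4f037d, fb26c25}.
e4f037d is in that set, so it is an ancestor of 9dae9b3.

Yes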